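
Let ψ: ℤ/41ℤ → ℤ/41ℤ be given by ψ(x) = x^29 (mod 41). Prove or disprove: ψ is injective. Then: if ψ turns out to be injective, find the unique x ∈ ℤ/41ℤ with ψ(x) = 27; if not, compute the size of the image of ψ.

Since 41 is prime, the nonzero elements of ℤ/41ℤ form a cyclic group of order 40.
As gcd(29, 40) = 1, raising to the 29th power is a bijection on this group: if s^29 ≡ t^29 then (st^{−1})^29 = 1, and the only element of order dividing gcd(29, 40) = 1 is 1, so s = t.
With ψ(0) = 0 this makes ψ injective on all of ℤ/41ℤ, hence bijective (finite equal-size domain and codomain). In particular ψ is injective.
Since ψ is injective, we find the preimage of 27. The inverse of x ↦ x^29 on (ℤ/41ℤ)^× is x ↦ x^29, because 29·29 = 841 = 21·40 + 1 ≡ 1 (mod 40) and x^{40} = 1 for x ≠ 0 (Fermat). So ψ⁻¹(27) = 27^29 mod 41.
Repeated squaring mod 41: 27^1 ≡ 27, 27^2 ≡ 27² = 729 ≡ 32, 27^4 ≡ 32² = 1024 ≡ 40, 27^8 ≡ 40² = 1600 ≡ 1, 27^16 ≡ 1² = 1. Since 29 = 16 + 8 + 4 + 1, 27^29 ≡ 1·1·40·27: 1·1 = 1, then 1·40 = 40, then 40·27 = 1080 ≡ 14. So 27^29 ≡ 14 (mod 41).
Hence ψ⁻¹(27) = 14.

14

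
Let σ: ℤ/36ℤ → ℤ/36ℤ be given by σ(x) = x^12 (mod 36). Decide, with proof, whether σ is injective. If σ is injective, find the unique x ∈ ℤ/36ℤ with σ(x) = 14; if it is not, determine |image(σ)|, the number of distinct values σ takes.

σ(2): Repeated squaring mod 36: 2^1 ≡ 2, 2^2 ≡ 2² = 4, 2^4 ≡ 4² = 16, 2^8 ≡ 16² = 256 ≡ 4. Since 12 = 8 + 4, 2^12 ≡ 4·16: 4·16 = 64 ≡ 28. So 2^12 ≡ 28 (mod 36).
σ(4): Repeated squaring mod 36: 4^1 ≡ 4, 4^2 ≡ 4² = 16, 4^4 ≡ 16² = 256 ≡ 4, 4^8 ≡ 4² = 16. Since 12 = 8 + 4, 4^12 ≡ 16·4: 16·4 = 64 ≡ 28. So 4^12 ≡ 28 (mod 36).
So σ(2) = σ(4) = 28 while 2 ≠ 4, so σ is not injective.
Since σ is not injective, we determine |image(σ)|. Computing x^12 mod 36 for each x (by repeated squaring, reducing mod 36 at every step), the values σ(0), σ(1), …, σ(35) are: 0, 1, 28, 9, 28, 1, 0, 1, 28, 9, 28, 1, 0, 1, 28, 9, 28, 1, 0, 1, 28, 9, 28, 1, 0, 1, 28, 9, 28, 1, 0, 1, 28, 9, 28, 1.
The distinct values are {0, 1, 9, 28}; there are 4 of them.

4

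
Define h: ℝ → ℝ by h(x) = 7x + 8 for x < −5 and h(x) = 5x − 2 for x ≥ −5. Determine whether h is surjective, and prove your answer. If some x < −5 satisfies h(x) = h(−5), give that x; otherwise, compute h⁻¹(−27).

-5

Both pieces are strictly increasing (slopes 7 and 5), so each is injective on its own interval.
The left piece maps (−∞, −5) onto (−∞, −27); the right piece maps [−5, ∞) onto [−27, ∞).
These images together cover ℝ, so h is surjective.
Because the two images are disjoint, no x < −5 has h(x) = h(−5), so we compute h⁻¹(−27): −27 lies in [−27, ∞), so solve 5x − 2 = −27: x = (−27 + 2)/5 = −5.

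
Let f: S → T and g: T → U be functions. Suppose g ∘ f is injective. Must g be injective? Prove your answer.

not injective

No. Take S = {0}, T = {0, 1}, U = {0, 1}, f(a) = a for each a ∈ S, and g(b) = 0 if b ∈ {0, 1} else g(b) = b.
Then g ∘ f = f is injective (S ⊂ T and f is the inclusion), but g(0) = g(1) = 0 with 0 ≠ 1, so g is not injective.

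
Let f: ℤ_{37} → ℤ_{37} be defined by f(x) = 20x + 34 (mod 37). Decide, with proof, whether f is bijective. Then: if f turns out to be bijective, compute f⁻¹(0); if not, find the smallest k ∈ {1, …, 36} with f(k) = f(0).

Suppose f(x_1) = f(x_2) in ℤ_{37}. Then 20x_1 + 34 ≡ 20x_2 + 34 (mod 37), hence 20(x_1 − x_2) ≡ 0 (mod 37).
Since gcd(20, 37) = 1, 20 is invertible modulo 37, so x_1 − x_2 ≡ 0 (mod 37), i.e. x_1 = x_2.
We now compute 20⁻¹ mod 37 explicitly. Euclid's algorithm: 37 = 1·20 + 17, 20 = 1·17 + 3, 17 = 5·3 + 2, 3 = 1·2 + 1; back-substituting gives 1 = 13·20 − 7·37, so 20⁻¹ ≡ 13 (mod 37).
Then y ↦ 13(y − 34) is a two-sided inverse to f, so every y ∈ ℤ_{37} has a preimage.
Thus f is bijective.
Since f is bijective, we find f⁻¹(0): we need 20x ≡ 0 − 34 ≡ 3 (mod 37). Using 20⁻¹ = 13: x ≡ 13·3 = 39 = 1·37 + 2, so x = 2.
Check: f(2) = 20·2 + 34 = 74 = 2·37 + 0 ≡ 0 (mod 37).

2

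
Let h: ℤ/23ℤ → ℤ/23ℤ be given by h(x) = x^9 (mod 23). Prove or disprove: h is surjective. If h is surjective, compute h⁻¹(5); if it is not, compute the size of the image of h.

Since 23 is prime, the nonzero elements of ℤ/23ℤ form a cyclic group of order 22.
As gcd(9, 22) = 1, raising to the 9th power is a bijection on this group: if a^9 ≡ b^9 then (ab^{−1})^9 = 1, and the only element of order dividing gcd(9, 22) = 1 is 1, so a = b.
With h(0) = 0 this makes h injective on all of ℤ/23ℤ, hence bijective (finite equal-size domain and codomain). In particular h is surjective.
Since h is surjective, we find the preimage of 5. The inverse of x ↦ x^9 on (ℤ/23ℤ)^× is x ↦ x^5, because 9·5 = 45 = 2·22 + 1 ≡ 1 (mod 22) and x^{22} = 1 for x ≠ 0 (Fermat). So h⁻¹(5) = 5^5 mod 23.
Repeated squaring mod 23: 5^1 ≡ 5, 5^2 ≡ 5² = 25 ≡ 2, 5^4 ≡ 2² = 4. Since 5 = 4 + 1, 5^5 ≡ 4·5: 4·5 = 20. So 5^5 ≡ 20 (mod 23).
Hence h⁻¹(5) = 20.

20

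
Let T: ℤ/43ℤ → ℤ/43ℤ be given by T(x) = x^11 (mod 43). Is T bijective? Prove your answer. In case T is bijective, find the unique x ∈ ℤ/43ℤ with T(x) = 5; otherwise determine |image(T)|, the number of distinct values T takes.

Since 43 is prime, the nonzero elements of ℤ/43ℤ form a cyclic group of order 42.
As gcd(11, 42) = 1, raising to the 11th power is a bijection on this group: if a^11 ≡ b^11 then (ab^{−1})^11 = 1, and the only element of order dividing gcd(11, 42) = 1 is 1, so a = b.
With T(0) = 0 this makes T injective on all of ℤ/43ℤ, hence bijective (finite equal-size domain and codomain). In particular T is bijective.
Since T is bijective, we find the preimage of 5. The inverse of x ↦ x^11 on (ℤ/43ℤ)^× is x ↦ x^23, because 11·23 = 253 = 6·42 + 1 ≡ 1 (mod 42) and x^{42} = 1 for x ≠ 0 (Fermat). So T⁻¹(5) = 5^23 mod 43.
Repeated squaring mod 43: 5^1 ≡ 5, 5^2 ≡ 5² = 25, 5^4 ≡ 25² = 625 ≡ 23, 5^8 ≡ 23² = 529 ≡ 13, 5^16 ≡ 13² = 169 ≡ 40. Since 23 = 16 + 4 + 2 + 1, 5^23 ≡ 40·23·25·5: 40·23 = 920 ≡ 17, then 17·25 = 425 ≡ 38, then 38·5 = 190 ≡ 18. So 5^23 ≡ 18 (mod 43).
Hence T⁻¹(5) = 18.

18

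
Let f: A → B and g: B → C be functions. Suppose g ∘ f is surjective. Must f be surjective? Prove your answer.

not surjective

No. Take A = {0}, B = {0, 1}, C = {0}, f(a) = 0 for every a ∈ A, and g(b) = 0 for every b ∈ B.
Then g ∘ f is surjective onto {0}, but 1 ∈ B has no preimage under f, so f is not surjective.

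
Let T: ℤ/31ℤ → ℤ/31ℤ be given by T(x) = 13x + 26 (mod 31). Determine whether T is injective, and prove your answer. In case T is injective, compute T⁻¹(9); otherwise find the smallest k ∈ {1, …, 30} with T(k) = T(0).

Suppose T(a) = T(b) in ℤ/31ℤ. Then 13a + 26 ≡ 13b + 26 (mod 31), hence 13(a − b) ≡ 0 (mod 31).
Since gcd(13, 31) = 1, 13 is invertible modulo 31, so a − b ≡ 0 (mod 31), i.e. a = b.
So T is injective.
We now compute 13⁻¹ mod 31 explicitly. Euclid's algorithm: 31 = 2·13 + 5, 13 = 2·5 + 3, 5 = 1·3 + 2, 3 = 1·2 + 1; back-substituting gives 1 = 12·13 − 5·31, so 13⁻¹ ≡ 12 (mod 31).
Since T is injective, we find T⁻¹(9): we need 13x ≡ 9 − 26 ≡ 14 (mod 31). Using 13⁻¹ = 12: x ≡ 12·14 = 168 = 5·31 + 13, so x = 13.
Check: T(13) = 13·13 + 26 = 195 = 6·31 + 9 ≡ 9 (mod 31).

13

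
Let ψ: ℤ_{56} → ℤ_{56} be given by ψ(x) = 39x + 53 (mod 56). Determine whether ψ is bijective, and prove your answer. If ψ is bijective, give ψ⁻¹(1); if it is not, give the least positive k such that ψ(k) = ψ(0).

36

Suppose ψ(x_1) = ψ(x_2) in ℤ_{56}. Then 39x_1 + 53 ≡ 39x_2 + 53 (mod 56), thus 39(x_1 − x_2) ≡ 0 (mod 56).
Since gcd(39, 56) = 1, 39 is invertible modulo 56, thus x_1 − x_2 ≡ 0 (mod 56), i.e. x_1 = x_2.
We now compute 39⁻¹ mod 56 explicitly. Euclid's algorithm: 56 = 1·39 + 17, 39 = 2·17 + 5, 17 = 3·5 + 2, 5 = 2·2 + 1; back-substituting gives 1 = 23·39 − 16·56, so 39⁻¹ ≡ 23 (mod 56).
Then y ↦ 23(y − 53) is a two-sided inverse to ψ, so every y ∈ ℤ_{56} has a preimage.
So ψ is bijective.
Since ψ is bijective, we compute ψ⁻¹(1): solve 39x + 53 ≡ 1 (mod 56), i.e. 39x ≡ 4 (mod 56).
Multiplying by 39⁻¹ = 23 gives x ≡ 23·4 = 92 = 1·56 + 36 ≡ 36 (mod 56).
Check: ψ(36) = 39·36 + 53 = 1457 = 26·56 + 1 ≡ 1 (mod 56).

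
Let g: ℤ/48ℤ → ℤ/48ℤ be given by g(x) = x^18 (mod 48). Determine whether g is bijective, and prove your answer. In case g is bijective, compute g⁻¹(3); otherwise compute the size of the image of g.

g(2): Repeated squaring mod 48: 2^1 ≡ 2, 2^2 ≡ 2² = 4, 2^4 ≡ 4² = 16, 2^8 ≡ 16² = 256 ≡ 16, 2^16 ≡ 16² = 256 ≡ 16. Since 18 = 16 + 2, 2^18 ≡ 16·4: 16·4 = 64 ≡ 16. So 2^18 ≡ 16 (mod 48).
g(4): Repeated squaring mod 48: 4^1 ≡ 4, 4^2 ≡ 4² = 16, 4^4 ≡ 16² = 256 ≡ 16, 4^8 ≡ 16² = 256 ≡ 16, 4^16 ≡ 16² = 256 ≡ 16. Since 18 = 16 + 2, 4^18 ≡ 16·16: 16·16 = 256 ≡ 16. So 4^18 ≡ 16 (mod 48).
So g(2) = g(4) = 16 while 2 ≠ 4, therefore g is not injective, hence not bijective.
Since g is not bijective, we determine |image(g)|. Computing x^18 mod 48 for each x (by repeated squaring, reducing mod 48 at every step), the values g(0), g(1), …, g(47) are: 0, 1, 16, 9, 16, 25, 0, 1, 16, 33, 16, 25, 0, 25, 16, 33, 16, 1, 0, 25, 16, 9, 16, 1, 0, 1, 16, 9, 16, 25, 0, 1, 16, 33, 16, 25, 0, 25, 16, 33, 16, 1, 0, 25, 16, 9, 16, 1.
The distinct values are {0, 1, 9, 16, 25, 33}; there are 6 of them.

6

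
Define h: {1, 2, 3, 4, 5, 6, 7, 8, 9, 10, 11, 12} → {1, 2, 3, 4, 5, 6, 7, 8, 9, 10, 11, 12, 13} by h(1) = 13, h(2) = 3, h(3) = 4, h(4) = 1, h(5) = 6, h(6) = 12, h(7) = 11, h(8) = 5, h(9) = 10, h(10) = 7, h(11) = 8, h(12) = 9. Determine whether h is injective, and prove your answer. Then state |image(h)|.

The values h(1), …, h(12) are 13, 3, 4, 1, 6, 12, 11, 5, 10, 7, 8, 9 — all distinct.
So h(x_1) = h(x_2) only when x_1 = x_2, and h is injective.
The image of h is {1, 3, 4, 5, 6, 7, 8, 9, 10, 11, 12, 13}, which has 12 elements.

12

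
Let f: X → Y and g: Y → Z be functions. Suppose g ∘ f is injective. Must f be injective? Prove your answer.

injective

Suppose f(s) = f(t). Applying g: (g ∘ f)(s) = (g ∘ f)(t). Since g ∘ f is injective, s = t. Hence f is injective.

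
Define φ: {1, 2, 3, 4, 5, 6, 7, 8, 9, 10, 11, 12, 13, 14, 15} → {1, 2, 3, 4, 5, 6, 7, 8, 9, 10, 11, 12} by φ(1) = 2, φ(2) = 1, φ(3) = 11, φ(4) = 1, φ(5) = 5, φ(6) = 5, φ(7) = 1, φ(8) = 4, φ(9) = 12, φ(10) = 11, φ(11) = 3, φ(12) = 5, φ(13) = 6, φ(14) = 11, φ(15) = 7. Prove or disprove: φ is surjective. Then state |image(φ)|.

No element maps to 8, so φ is not surjective.
The image of φ is {1, 2, 3, 4, 5, 6, 7, 11, 12}, which has 9 elements.

9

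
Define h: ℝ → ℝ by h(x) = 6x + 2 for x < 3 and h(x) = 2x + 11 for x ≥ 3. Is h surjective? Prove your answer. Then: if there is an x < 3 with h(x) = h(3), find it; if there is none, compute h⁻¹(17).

5/2

Both pieces are strictly increasing (slopes 6 and 2), so each is injective on its own interval.
The left piece maps (−∞, 3) onto (−∞, 20); the right piece maps [3, ∞) onto [17, ∞).
The union (−∞, 20) ∪ [17, ∞) covers ℝ, so h is surjective.
For the follow-up: the images overlap, so an x < 3 with h(x) = h(3) exists. h(3) = 17; solving 6x + 2 = 17 for x < 3 gives x = (17 − 2)/6 = 5/2.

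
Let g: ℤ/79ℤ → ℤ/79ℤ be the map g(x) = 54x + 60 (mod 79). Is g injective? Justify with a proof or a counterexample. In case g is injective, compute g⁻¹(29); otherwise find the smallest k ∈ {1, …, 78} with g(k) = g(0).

Suppose g(a) = g(b) in ℤ/79ℤ. Then 54a + 60 ≡ 54b + 60 (mod 79), therefore 54(a − b) ≡ 0 (mod 79).
Since gcd(54, 79) = 1, 54 is invertible modulo 79, thus a − b ≡ 0 (mod 79), i.e. a = b.
Hence g is injective.
We now compute 54⁻¹ mod 79 explicitly. Euclid's algorithm: 79 = 1·54 + 25, 54 = 2·25 + 4, 25 = 6·4 + 1; back-substituting gives 1 = 60·54 − 41·79, so 54⁻¹ ≡ 60 (mod 79).
Since g is injective, we compute g⁻¹(29): solve 54x + 60 ≡ 29 (mod 79), i.e. 54x ≡ 48 (mod 79).
Multiplying by 54⁻¹ = 60 gives x ≡ 60·48 = 2880 = 36·79 + 36 ≡ 36 (mod 79).
Check: g(36) = 54·36 + 60 = 2004 = 25·79 + 29 ≡ 29 (mod 79).

36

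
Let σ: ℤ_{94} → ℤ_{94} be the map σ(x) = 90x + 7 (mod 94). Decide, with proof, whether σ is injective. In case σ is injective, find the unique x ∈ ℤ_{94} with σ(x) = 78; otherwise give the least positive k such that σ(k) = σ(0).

47

By definition, σ is injective when σ(x_1) = σ(x_2) forces x_1 = x_2.
We have gcd(90, 94) = 2 > 1. Taking x_1 = 0 and x_2 = 47: σ(0) = 7 and σ(47) = 90·47 + 7 = 4237 ≡ 7 (mod 94).
So σ(0) = σ(47) while 0 ≠ 47, thus σ is not injective.
Since σ is not injective, we find the least positive k with σ(k) = σ(0): this means 90k ≡ 0 (mod 94), i.e. 94 ∣ 90k. Since gcd(90, 94) = 2, dividing through by 2 this holds exactly when 47 ∣ 45k, and as gcd(45, 47) = 1, exactly when 47 ∣ k.
The smallest positive such k is 47.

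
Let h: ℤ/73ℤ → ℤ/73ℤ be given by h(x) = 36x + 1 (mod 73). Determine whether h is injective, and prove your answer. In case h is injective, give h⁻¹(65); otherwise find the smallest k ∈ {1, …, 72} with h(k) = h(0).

If h(s) = h(t), then 36s ≡ 36t (mod 73). Because gcd(36, 73) = 1, we may cancel 36 to get s ≡ t (mod 73).
Therefore h is injective.
We now compute 36⁻¹ mod 73 explicitly. Euclid's algorithm: 73 = 2·36 + 1; back-substituting gives 1 = 71·36 − 35·73, so 36⁻¹ ≡ 71 (mod 73).
Since h is injective, we compute h⁻¹(65): solve 36x + 1 ≡ 65 (mod 73), i.e. 36x ≡ 64 (mod 73).
Multiplying by 36⁻¹ = 71 gives x ≡ 71·64 = 4544 = 62·73 + 18 ≡ 18 (mod 73).
Check: h(18) = 36·18 + 1 = 649 = 8·73 + 65 ≡ 65 (mod 73).

18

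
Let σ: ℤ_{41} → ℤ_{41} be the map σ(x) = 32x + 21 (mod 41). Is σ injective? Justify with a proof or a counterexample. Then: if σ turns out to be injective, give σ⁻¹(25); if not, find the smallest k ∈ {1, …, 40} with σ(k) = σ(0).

36

Suppose σ(x_1) = σ(x_2) in ℤ_{41}. Then 32x_1 + 21 ≡ 32x_2 + 21 (mod 41), thus 32(x_1 − x_2) ≡ 0 (mod 41).
Since gcd(32, 41) = 1, 32 is invertible modulo 41, therefore x_1 − x_2 ≡ 0 (mod 41), i.e. x_1 = x_2.
So σ is injective.
We now compute 32⁻¹ mod 41 explicitly. Euclid's algorithm: 41 = 1·32 + 9, 32 = 3·9 + 5, 9 = 1·5 + 4, 5 = 1·4 + 1; back-substituting gives 1 = 9·32 − 7·41, so 32⁻¹ ≡ 9 (mod 41).
Since σ is injective, we compute σ⁻¹(25): solve 32x + 21 ≡ 25 (mod 41), i.e. 32x ≡ 4 (mod 41).
Multiplying by 32⁻¹ = 9 gives x ≡ 9·4 = 36 ≡ 36 (mod 41).
Check: σ(36) = 32·36 + 21 = 1173 = 28·41 + 25 ≡ 25 (mod 41).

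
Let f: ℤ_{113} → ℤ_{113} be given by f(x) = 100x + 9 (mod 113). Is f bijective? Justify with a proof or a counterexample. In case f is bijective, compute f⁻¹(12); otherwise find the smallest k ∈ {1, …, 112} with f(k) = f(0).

78

If f(s) = f(t), then 100s ≡ 100t (mod 113). Because gcd(100, 113) = 1, we may cancel 100 to get s ≡ t (mod 113).
We now compute 100⁻¹ mod 113 explicitly. Euclid's algorithm: 113 = 1·100 + 13, 100 = 7·13 + 9, 13 = 1·9 + 4, 9 = 2·4 + 1; back-substituting gives 1 = 26·100 − 23·113, so 100⁻¹ ≡ 26 (mod 113).
For any y ∈ ℤ_{113}, x = 26(y − 9) mod 113 satisfies f(x) = 100·26(y − 9) + 9 ≡ y (since 100·26 ≡ 1 mod 113). So every y has a preimage.
Hence f is bijective.
Since f is bijective, we find f⁻¹(12): we need 100x ≡ 12 − 9 ≡ 3 (mod 113). Using 100⁻¹ = 26: x ≡ 26·3 = 78, so x = 78.
Check: f(78) = 100·78 + 9 = 7809 = 69·113 + 12 ≡ 12 (mod 113).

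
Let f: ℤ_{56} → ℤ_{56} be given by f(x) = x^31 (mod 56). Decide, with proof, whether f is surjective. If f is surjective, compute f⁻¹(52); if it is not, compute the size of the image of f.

f(0) = 0^31 = 0.
f(14): Repeated squaring mod 56: 14^1 ≡ 14, 14^2 ≡ 14² = 196 ≡ 28, 14^4 ≡ 28² = 784 ≡ 0, 14^8 ≡ 0² = 0, 14^16 ≡ 0² = 0. Since 31 = 16 + 8 + 4 + 2 + 1, 14^31 ≡ 0·0·0·28·14: 0·0 = 0, then 0·0 = 0, then 0·28 = 0, then 0·14 = 0. So 14^31 ≡ 0 (mod 56).
So f(0) = f(14) = 0 while 0 ≠ 14, so f is not injective.
A non-injective map from the 56-element set ℤ_{56} to itself takes at most 55 distinct values, so it cannot be surjective. So f is not surjective.
Since f is not surjective, we determine |image(f)|. Computing x^31 mod 56 for each x (by repeated squaring, reducing mod 56 at every step), the values f(0), f(1), …, f(55) are: 0, 1, 16, 3, 32, 5, 48, 7, 8, 9, 24, 11, 40, 13, 0, 15, 16, 17, 32, 19, 48, 21, 8, 23, 24, 25, 40, 27, 0, 29, 16, 31, 32, 33, 48, 35, 8, 37, 24, 39, 40, 41, 0, 43, 16, 45, 32, 47, 48, 49, 8, 51, 24, 53, 40, 55.
The distinct values are {0, 1, 3, 5, 7, 8, 9, 11, 13, 15, 16, 17, 19, 21, 23, 24, 25, 27, 29, 31, 32, 33, 35, 37, 39, 40, 41, 43, 45, 47, 48, 49, 51, 53, 55}; there are 35 of them.

35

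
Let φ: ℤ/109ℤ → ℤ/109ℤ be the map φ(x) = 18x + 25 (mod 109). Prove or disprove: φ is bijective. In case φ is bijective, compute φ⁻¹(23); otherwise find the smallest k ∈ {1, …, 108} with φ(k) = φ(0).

Suppose φ(s) = φ(t) in ℤ/109ℤ. Then 18s + 25 ≡ 18t + 25 (mod 109), so 18(s − t) ≡ 0 (mod 109).
Since gcd(18, 109) = 1, 18 is invertible modulo 109, hence s − t ≡ 0 (mod 109), i.e. s = t.
We now compute 18⁻¹ mod 109 explicitly. Euclid's algorithm: 109 = 6·18 + 1; back-substituting gives 1 = 103·18 − 17·109, so 18⁻¹ ≡ 103 (mod 109).
Then y ↦ 103(y − 25) is a two-sided inverse to φ, so every y ∈ ℤ/109ℤ has a preimage.
Hence φ is bijective.
Since φ is bijective, we compute φ⁻¹(23): solve 18x + 25 ≡ 23 (mod 109), i.e. 18x ≡ 107 (mod 109).
Multiplying by 18⁻¹ = 103 gives x ≡ 103·107 = 11021 = 101·109 + 12 ≡ 12 (mod 109).
Check: φ(12) = 18·12 + 25 = 241 = 2·109 + 23 ≡ 23 (mod 109).

12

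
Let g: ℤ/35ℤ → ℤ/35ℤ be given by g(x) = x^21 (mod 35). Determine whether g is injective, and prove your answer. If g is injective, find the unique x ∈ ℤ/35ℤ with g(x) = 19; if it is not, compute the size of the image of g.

15

g(4): Repeated squaring mod 35: 4^1 ≡ 4, 4^2 ≡ 4² = 16, 4^4 ≡ 16² = 256 ≡ 11, 4^8 ≡ 11² = 121 ≡ 16, 4^16 ≡ 16² = 256 ≡ 11. Since 21 = 16 + 4 + 1, 4^21 ≡ 11·11·4: 11·11 = 121 ≡ 16, then 16·4 = 64 ≡ 29. So 4^21 ≡ 29 (mod 35).
g(9): Repeated squaring mod 35: 9^1 ≡ 9, 9^2 ≡ 9² = 81 ≡ 11, 9^4 ≡ 11² = 121 ≡ 16, 9^8 ≡ 16² = 256 ≡ 11, 9^16 ≡ 11² = 121 ≡ 16. Since 21 = 16 + 4 + 1, 9^21 ≡ 16·16·9: 16·16 = 256 ≡ 11, then 11·9 = 99 ≡ 29. So 9^21 ≡ 29 (mod 35).
So g(4) = g(9) = 29 while 4 ≠ 9, therefore g is not injective.
Since g is not injective, we determine |image(g)|. Computing x^21 mod 35 for each x (by repeated squaring, reducing mod 35 at every step), the values g(0), g(1), …, g(34) are: 0, 1, 22, 13, 29, 20, 6, 7, 8, 29, 20, 1, 27, 13, 14, 15, 1, 27, 8, 34, 20, 21, 22, 8, 34, 15, 6, 27, 28, 29, 15, 6, 22, 13, 34.
The distinct values are {0, 1, 6, 7, 8, 13, 14, 15, 20, 21, 22, 27, 28, 29, 34}; there are 15 of them.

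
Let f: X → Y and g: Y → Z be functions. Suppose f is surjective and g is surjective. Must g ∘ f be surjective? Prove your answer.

Let c ∈ Z. Since g is surjective, there is b ∈ Y with g(b) = c. Since f is surjective, there is a ∈ X with f(a) = b.
Then (g ∘ f)(a) = g(b) = c. Therefore g ∘ f is surjective.

surjective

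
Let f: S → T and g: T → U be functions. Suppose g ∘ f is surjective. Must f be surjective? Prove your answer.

No. Take S = {0}, T = {0, 1, 2, 3}, U = {0}, f(a) = 0 for every a ∈ S, and g(b) = 0 for every b ∈ T.
Then g ∘ f is surjective onto {0}, but 3 ∈ T has no preimage under f, so f is not surjective.

not surjective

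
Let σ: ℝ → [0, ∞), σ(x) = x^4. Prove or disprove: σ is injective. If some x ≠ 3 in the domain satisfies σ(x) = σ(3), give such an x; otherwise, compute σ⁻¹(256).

-3

σ(3) = 81 = (−3)^4 = σ(−3) (since 4 is even), with 3 ≠ −3. So σ is not injective.
For the follow-up, such an x exists: taking x = −3 ∈ ℝ gives σ(−3) = 81 = σ(3) with −3 ≠ 3.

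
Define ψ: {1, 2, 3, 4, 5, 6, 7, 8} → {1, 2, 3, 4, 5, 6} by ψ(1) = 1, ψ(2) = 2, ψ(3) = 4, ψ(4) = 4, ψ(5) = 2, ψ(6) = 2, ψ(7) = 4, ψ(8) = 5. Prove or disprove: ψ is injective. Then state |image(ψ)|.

ψ(3) = 4 = ψ(4) with 3 ≠ 4, so ψ is not injective.
The image of ψ is {1, 2, 4, 5}, which has 4 elements.

4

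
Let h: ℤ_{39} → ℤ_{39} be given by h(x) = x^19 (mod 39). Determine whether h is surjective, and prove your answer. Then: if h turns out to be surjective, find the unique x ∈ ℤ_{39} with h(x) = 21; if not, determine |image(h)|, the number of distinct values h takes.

18

Computing x^19 mod 39 for each x (by repeated squaring, reducing mod 39 at every step), the values h(0), h(1), …, h(38) are: 0, 1, 11, 3, 4, 8, 33, 19, 5, 9, 10, 2, 12, 13, 14, 24, 16, 17, 21, 7, 32, 18, 22, 23, 15, 25, 26, 27, 37, 29, 30, 34, 20, 6, 31, 35, 36, 28, 38.
Every element of ℤ_{39} appears exactly once in this list, so h is a bijection, and in particular surjective.
Since h is surjective, we read off the preimage of 21 from the same table: h(18) = 21, so h⁻¹(21) = 18.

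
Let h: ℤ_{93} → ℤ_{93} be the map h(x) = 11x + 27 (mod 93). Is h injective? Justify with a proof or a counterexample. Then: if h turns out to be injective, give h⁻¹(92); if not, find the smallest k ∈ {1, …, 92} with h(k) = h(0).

Recall: injectivity means: for all u, v in the domain, h(u) = h(v) implies u = v.
If h(u) = h(v), then 11u ≡ 11v (mod 93). Because gcd(11, 93) = 1, we may cancel 11 to get u ≡ v (mod 93).
So h is injective.
We now compute 11⁻¹ mod 93 explicitly. Euclid's algorithm: 93 = 8·11 + 5, 11 = 2·5 + 1; back-substituting gives 1 = 17·11 − 2·93, so 11⁻¹ ≡ 17 (mod 93).
Since h is injective, we compute h⁻¹(92): solve 11x + 27 ≡ 92 (mod 93), i.e. 11x ≡ 65 (mod 93).
Multiplying by 11⁻¹ = 17 gives x ≡ 17·65 = 1105 = 11·93 + 82 ≡ 82 (mod 93).
Check: h(82) = 11·82 + 27 = 929 = 9·93 + 92 ≡ 92 (mod 93).

82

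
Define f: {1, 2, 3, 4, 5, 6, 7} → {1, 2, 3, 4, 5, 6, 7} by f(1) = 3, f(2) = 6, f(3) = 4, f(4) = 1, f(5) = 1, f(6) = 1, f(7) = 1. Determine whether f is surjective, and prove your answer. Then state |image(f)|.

No element maps to 2, so f is not surjective.
The image of f is {1, 3, 4, 6}, which has 4 elements.

4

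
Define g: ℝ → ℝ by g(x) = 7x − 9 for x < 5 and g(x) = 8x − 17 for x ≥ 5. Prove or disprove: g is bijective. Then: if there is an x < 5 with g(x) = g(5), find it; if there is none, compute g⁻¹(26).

Both pieces are strictly increasing (slopes 7 and 8), so each is injective on its own interval.
The left piece maps (−∞, 5) onto (−∞, 26); the right piece maps [5, ∞) onto [23, ∞).
These images overlap. In particular g(5) = 23 (right piece), and solving 7x − 9 = 23 on the left piece gives x = 32/7 < 5.
So g(32/7) = g(5) with 32/7 ≠ 5, and g is not injective, hence not bijective. This x = 32/7 is the requested value below 5.

32/7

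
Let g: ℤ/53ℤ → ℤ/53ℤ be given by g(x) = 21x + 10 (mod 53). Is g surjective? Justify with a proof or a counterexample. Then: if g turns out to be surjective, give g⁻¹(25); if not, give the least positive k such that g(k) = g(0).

Recall: surjectivity means every element of the codomain has a preimage under g.
Since gcd(21, 53) = 1, 21 is invertible modulo 53. Euclid's algorithm: 53 = 2·21 + 11, 21 = 1·11 + 10, 11 = 1·10 + 1; back-substituting gives 1 = 48·21 − 19·53, so 21⁻¹ ≡ 48 (mod 53).
For any y ∈ ℤ/53ℤ, x = 48(y − 10) mod 53 satisfies g(x) = 21·48(y − 10) + 10 ≡ y (since 21·48 ≡ 1 mod 53). So every y has a preimage.
So g is surjective.
Since g is surjective, we compute g⁻¹(25): solve 21x + 10 ≡ 25 (mod 53), i.e. 21x ≡ 15 (mod 53).
Multiplying by 21⁻¹ = 48 gives x ≡ 48·15 = 720 = 13·53 + 31 ≡ 31 (mod 53).
Check: g(31) = 21·31 + 10 = 661 = 12·53 + 25 ≡ 25 (mod 53).

31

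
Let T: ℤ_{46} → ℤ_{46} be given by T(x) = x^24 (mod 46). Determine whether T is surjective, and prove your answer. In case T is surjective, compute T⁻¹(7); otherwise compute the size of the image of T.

T(22): Repeated squaring mod 46: 22^1 ≡ 22, 22^2 ≡ 22² = 484 ≡ 24, 22^4 ≡ 24² = 576 ≡ 24, 22^8 ≡ 24² = 576 ≡ 24, 22^16 ≡ 24² = 576 ≡ 24. Since 24 = 16 + 8, 22^24 ≡ 24·24: 24·24 = 576 ≡ 24. So 22^24 ≡ 24 (mod 46).
T(24): Repeated squaring mod 46: 24^1 ≡ 24, 24^2 ≡ 24² = 576 ≡ 24, 24^4 ≡ 24² = 576 ≡ 24, 24^8 ≡ 24² = 576 ≡ 24, 24^16 ≡ 24² = 576 ≡ 24. Since 24 = 16 + 8, 24^24 ≡ 24·24: 24·24 = 576 ≡ 24. So 24^24 ≡ 24 (mod 46).
So T(22) = T(24) = 24 while 22 ≠ 24, therefore T is not injective.
A non-injective map from the 46-element set ℤ_{46} to itself takes at most 45 distinct values, so it cannot be surjective. So T is not surjective.
Since T is not surjective, we determine |image(T)|. Computing x^24 mod 46 for each x (by repeated squaring, reducing mod 46 at every step), the values T(0), T(1), …, T(45) are: 0, 1, 4, 9, 16, 25, 36, 3, 18, 35, 8, 29, 6, 31, 12, 41, 26, 13, 2, 39, 32, 27, 24, 23, 24, 27, 32, 39, 2, 13, 26, 41, 12, 31, 6, 29, 8, 35, 18, 3, 36, 25, 16, 9, 4, 1.
The distinct values are {0, 1, 2, 3, 4, 6, 8, 9, 12, 13, 16, 18, 23, 24, 25, 26, 27, 29, 31, 32, 35, 36, 39, 41}; there are 24 of them.

24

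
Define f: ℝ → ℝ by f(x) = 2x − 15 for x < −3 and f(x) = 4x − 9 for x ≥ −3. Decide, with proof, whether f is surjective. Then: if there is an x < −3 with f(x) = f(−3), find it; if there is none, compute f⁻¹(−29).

Both pieces are strictly increasing (slopes 2 and 4), so each is injective on its own interval.
The left piece maps (−∞, −3) onto (−∞, −21); the right piece maps [−3, ∞) onto [−21, ∞).
These images together cover ℝ, so f is surjective.
Because the two images are disjoint, no x < −3 has f(x) = f(−3), so we compute f⁻¹(−29): −29 lies in (−∞, −21), so solve 2x − 15 = −29: x = (−29 + 15)/2 = −7.

-7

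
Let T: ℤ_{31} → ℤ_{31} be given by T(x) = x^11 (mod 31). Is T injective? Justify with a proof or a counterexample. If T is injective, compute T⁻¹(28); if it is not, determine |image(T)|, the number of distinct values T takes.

Since 31 is prime, the nonzero elements of ℤ_{31} form a cyclic group of order 30.
As gcd(11, 30) = 1, raising to the 11th power is a bijection on this group: if s^11 ≡ t^11 then (st^{−1})^11 = 1, and the only element of order dividing gcd(11, 30) = 1 is 1, so s = t.
With T(0) = 0 this makes T injective on all of ℤ_{31}, hence bijective (finite equal-size domain and codomain). In particular T is injective.
Since T is injective, we find the preimage of 28. The inverse of x ↦ x^11 on (ℤ_{31})^× is x ↦ x^11, because 11·11 = 121 = 4·30 + 1 ≡ 1 (mod 30) and x^{30} = 1 for x ≠ 0 (Fermat). So T⁻¹(28) = 28^11 mod 31.
Repeated squaring mod 31: 28^1 ≡ 28, 28^2 ≡ 28² = 784 ≡ 9, 28^4 ≡ 9² = 81 ≡ 19, 28^8 ≡ 19² = 361 ≡ 20. Since 11 = 8 + 2 + 1, 28^11 ≡ 20·9·28: 20·9 = 180 ≡ 25, then 25·28 = 700 ≡ 18. So 28^11 ≡ 18 (mod 31).
Hence T⁻¹(28) = 18.

18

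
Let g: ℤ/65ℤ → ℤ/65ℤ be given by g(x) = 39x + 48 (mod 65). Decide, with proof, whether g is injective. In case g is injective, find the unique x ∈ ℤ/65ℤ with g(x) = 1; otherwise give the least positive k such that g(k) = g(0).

We have gcd(39, 65) = 13 > 1. Taking s = 0 and t = 5: g(0) = 48 and g(5) = 39·5 + 48 = 243 ≡ 48 (mod 65).
So g(0) = g(5) while 0 ≠ 5, thus g is not injective.
Since g is not injective, we find the least positive k with g(k) = g(0): this means 39k ≡ 0 (mod 65), i.e. 65 ∣ 39k. Since gcd(39, 65) = 13, dividing through by 13 this holds exactly when 5 ∣ 3k, and as gcd(3, 5) = 1, exactly when 5 ∣ k.
The smallest positive such k is 5.

5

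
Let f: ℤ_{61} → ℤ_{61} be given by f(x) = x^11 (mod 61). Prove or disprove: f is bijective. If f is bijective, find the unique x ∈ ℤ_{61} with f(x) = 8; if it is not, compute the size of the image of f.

Since 61 is prime, the nonzero elements of ℤ_{61} form a cyclic group of order 60.
As gcd(11, 60) = 1, raising to the 11th power is a bijection on this group: if u^11 ≡ v^11 then (uv^{−1})^11 = 1, and the only element of order dividing gcd(11, 60) = 1 is 1, so u = v.
With f(0) = 0 this makes f injective on all of ℤ_{61}, hence bijective (finite equal-size domain and codomain). In particular f is bijective.
Since f is bijective, we find the preimage of 8. The inverse of x ↦ x^11 on (ℤ_{61})^× is x ↦ x^11, because 11·11 = 121 = 2·60 + 1 ≡ 1 (mod 60) and x^{60} = 1 for x ≠ 0 (Fermat). So f⁻¹(8) = 8^11 mod 61.
Repeated squaring mod 61: 8^1 ≡ 8, 8^2 ≡ 8² = 64 ≡ 3, 8^4 ≡ 3² = 9, 8^8 ≡ 9² = 81 ≡ 20. Since 11 = 8 + 2 + 1, 8^11 ≡ 20·3·8: 20·3 = 60, then 60·8 = 480 ≡ 53. So 8^11 ≡ 53 (mod 61).
Hence f⁻¹(8) = 53.

53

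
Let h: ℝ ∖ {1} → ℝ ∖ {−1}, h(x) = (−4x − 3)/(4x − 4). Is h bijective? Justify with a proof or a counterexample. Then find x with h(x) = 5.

17/24

Suppose h(s) = h(t). Cross-multiplying: (−4s − 3)(4t − 4) = (−4t − 3)(4s − 4).
Expanding both sides and cancelling the symmetric terms leaves 28·(s − t) = 0. Since 28 ≠ 0, s = t. Hence h is injective.
For any y ≠ −1, solving y(4x − 4) = −4x − 3 for x gives a well-defined x ≠ 1. So h is surjective.
Therefore h is bijective.
Solving h(x) = 5: cross-multiplying gives −4x − 3 = 5(4x − 4), which rearranges to −24x = −17, so x = 17/24.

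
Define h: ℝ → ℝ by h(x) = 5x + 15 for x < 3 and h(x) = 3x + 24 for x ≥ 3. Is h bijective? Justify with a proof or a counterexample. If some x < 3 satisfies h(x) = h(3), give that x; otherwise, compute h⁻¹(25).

2

Both pieces are strictly increasing (slopes 5 and 3), so each is injective on its own interval.
The left piece maps (−∞, 3) onto (−∞, 30); the right piece maps [3, ∞) onto [33, ∞).
The images leave a gap (30 has no preimage), so h is not surjective, hence not bijective.
Because the two images are disjoint, no x < 3 has h(x) = h(3), so we compute h⁻¹(25): 25 lies in (−∞, 30), so solve 5x + 15 = 25: x = (25 − 15)/5 = 2.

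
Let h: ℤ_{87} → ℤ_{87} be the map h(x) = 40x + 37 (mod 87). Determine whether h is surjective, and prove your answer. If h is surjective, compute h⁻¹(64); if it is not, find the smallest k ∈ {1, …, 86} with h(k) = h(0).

42

Since gcd(40, 87) = 1, 40 is invertible modulo 87. Euclid's algorithm: 87 = 2·40 + 7, 40 = 5·7 + 5, 7 = 1·5 + 2, 5 = 2·2 + 1; back-substituting gives 1 = 37·40 − 17·87, so 40⁻¹ ≡ 37 (mod 87).
Then y ↦ 37(y − 37) is a two-sided inverse to h, so every y ∈ ℤ_{87} has a preimage.
Thus h is surjective.
Since h is surjective, we compute h⁻¹(64): solve 40x + 37 ≡ 64 (mod 87), i.e. 40x ≡ 27 (mod 87).
Multiplying by 40⁻¹ = 37 gives x ≡ 37·27 = 999 = 11·87 + 42 ≡ 42 (mod 87).
Check: h(42) = 40·42 + 37 = 1717 = 19·87 + 64 ≡ 64 (mod 87).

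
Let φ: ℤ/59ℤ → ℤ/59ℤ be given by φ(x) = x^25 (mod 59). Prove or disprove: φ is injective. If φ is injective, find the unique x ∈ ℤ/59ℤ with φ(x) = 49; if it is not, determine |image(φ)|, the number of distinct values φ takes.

Since 59 is prime, the nonzero elements of ℤ/59ℤ form a cyclic group of order 58.
As gcd(25, 58) = 1, raising to the 25th power is a bijection on this group: if a^25 ≡ b^25 then (ab^{−1})^25 = 1, and the only element of order dividing gcd(25, 58) = 1 is 1, so a = b.
With φ(0) = 0 this makes φ injective on all of ℤ/59ℤ, hence bijective (finite equal-size domain and codomain). In particular φ is injective.
Since φ is injective, we find the preimage of 49. The inverse of x ↦ x^25 on (ℤ/59ℤ)^× is x ↦ x^7, because 25·7 = 175 = 3·58 + 1 ≡ 1 (mod 58) and x^{58} = 1 for x ≠ 0 (Fermat). So φ⁻¹(49) = 49^7 mod 59.
Repeated squaring mod 59: 49^1 ≡ 49, 49^2 ≡ 49² = 2401 ≡ 41, 49^4 ≡ 41² = 1681 ≡ 29. Since 7 = 4 + 2 + 1, 49^7 ≡ 29·41·49: 29·41 = 1189 ≡ 9, then 9·49 = 441 ≡ 28. So 49^7 ≡ 28 (mod 59).
Hence φ⁻¹(49) = 28.

28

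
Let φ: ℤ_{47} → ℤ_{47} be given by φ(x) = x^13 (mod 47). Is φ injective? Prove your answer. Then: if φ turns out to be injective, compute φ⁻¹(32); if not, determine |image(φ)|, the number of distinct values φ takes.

Since 47 is prime, the nonzero elements of ℤ_{47} form a cyclic group of order 46.
As gcd(13, 46) = 1, raising to the 13th power is a bijection on this group: if u^13 ≡ v^13 then (uv^{−1})^13 = 1, and the only element of order dividing gcd(13, 46) = 1 is 1, so u = v.
With φ(0) = 0 this makes φ injective on all of ℤ_{47}, hence bijective (finite equal-size domain and codomain). In particular φ is injective.
Since φ is injective, we find the preimage of 32. The inverse of x ↦ x^13 on (ℤ_{47})^× is x ↦ x^39, because 13·39 = 507 = 11·46 + 1 ≡ 1 (mod 46) and x^{46} = 1 for x ≠ 0 (Fermat). So φ⁻¹(32) = 32^39 mod 47.
Repeated squaring mod 47: 32^1 ≡ 32, 32^2 ≡ 32² = 1024 ≡ 37, 32^4 ≡ 37² = 1369 ≡ 6, 32^8 ≡ 6² = 36, 32^16 ≡ 36² = 1296 ≡ 27, 32^32 ≡ 27² = 729 ≡ 24. Since 39 = 32 + 4 + 2 + 1, 32^39 ≡ 24·6·37·32: 24·6 = 144 ≡ 3, then 3·37 = 111 ≡ 17, then 17·32 = 544 ≡ 27. So 32^39 ≡ 27 (mod 47).
Hence φ⁻¹(32) = 27.

27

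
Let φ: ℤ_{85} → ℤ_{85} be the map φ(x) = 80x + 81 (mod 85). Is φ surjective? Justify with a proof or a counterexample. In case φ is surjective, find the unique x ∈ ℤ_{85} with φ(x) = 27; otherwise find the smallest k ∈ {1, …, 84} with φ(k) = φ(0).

17

Recall: φ is surjective if every y in the codomain equals φ(x) for some x in the domain.
Since gcd(80, 85) = 5, we have 80x ≡ 0 (mod 5) for all x, so φ(x) ≡ 1 (mod 5).
But 0 ≢ 1 (mod 5), so 0 ∈ ℤ_{85} has no preimage. Hence φ is not surjective.
Since φ is not surjective, we find the least positive k with φ(k) = φ(0): this means 80k ≡ 0 (mod 85), i.e. 85 ∣ 80k. Since gcd(80, 85) = 5, dividing through by 5 this holds exactly when 17 ∣ 16k, and as gcd(16, 17) = 1, exactly when 17 ∣ k.
The smallest positive such k is 17.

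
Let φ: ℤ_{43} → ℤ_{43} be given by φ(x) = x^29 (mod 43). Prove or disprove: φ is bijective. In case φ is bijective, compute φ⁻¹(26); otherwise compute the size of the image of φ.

Since 43 is prime, the nonzero elements of ℤ_{43} form a cyclic group of order 42.
As gcd(29, 42) = 1, raising to the 29th power is a bijection on this group: if u^29 ≡ v^29 then (uv^{−1})^29 = 1, and the only element of order dividing gcd(29, 42) = 1 is 1, so u = v.
With φ(0) = 0 this makes φ injective on all of ℤ_{43}, hence bijective (finite equal-size domain and codomain). In particular φ is bijective.
Since φ is bijective, we find the preimage of 26. The inverse of x ↦ x^29 on (ℤ_{43})^× is x ↦ x^29, because 29·29 = 841 = 20·42 + 1 ≡ 1 (mod 42) and x^{42} = 1 for x ≠ 0 (Fermat). So φ⁻¹(26) = 26^29 mod 43.
Repeated squaring mod 43: 26^1 ≡ 26, 26^2 ≡ 26² = 676 ≡ 31, 26^4 ≡ 31² = 961 ≡ 15, 26^8 ≡ 15² = 225 ≡ 10, 26^16 ≡ 10² = 100 ≡ 14. Since 29 = 16 + 8 + 4 + 1, 26^29 ≡ 14·10·15·26: 14·10 = 140 ≡ 11, then 11·15 = 165 ≡ 36, then 36·26 = 936 ≡ 33. So 26^29 ≡ 33 (mod 43).
Hence φ⁻¹(26) = 33.

33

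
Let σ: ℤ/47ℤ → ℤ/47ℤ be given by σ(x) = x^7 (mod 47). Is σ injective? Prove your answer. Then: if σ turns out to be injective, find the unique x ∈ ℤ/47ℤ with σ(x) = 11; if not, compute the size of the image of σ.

5

Since 47 is prime, the nonzero elements of ℤ/47ℤ form a cyclic group of order 46.
As gcd(7, 46) = 1, raising to the 7th power is a bijection on this group: if x_1^7 ≡ x_2^7 then (x_1x_2^{−1})^7 = 1, and the only element of order dividing gcd(7, 46) = 1 is 1, so x_1 = x_2.
With σ(0) = 0 this makes σ injective on all of ℤ/47ℤ, hence bijective (finite equal-size domain and codomain). In particular σ is injective.
Since σ is injective, we find the preimage of 11. The inverse of x ↦ x^7 on (ℤ/47ℤ)^× is x ↦ x^33, because 7·33 = 231 = 5·46 + 1 ≡ 1 (mod 46) and x^{46} = 1 for x ≠ 0 (Fermat). So σ⁻¹(11) = 11^33 mod 47.
Repeated squaring mod 47: 11^1 ≡ 11, 11^2 ≡ 11² = 121 ≡ 27, 11^4 ≡ 27² = 729 ≡ 24, 11^8 ≡ 24² = 576 ≡ 12, 11^16 ≡ 12² = 144 ≡ 3, 11^32 ≡ 3² = 9. Since 33 = 32 + 1, 11^33 ≡ 9·11: 9·11 = 99 ≡ 5. So 11^33 ≡ 5 (mod 47).
Hence σ⁻¹(11) = 5.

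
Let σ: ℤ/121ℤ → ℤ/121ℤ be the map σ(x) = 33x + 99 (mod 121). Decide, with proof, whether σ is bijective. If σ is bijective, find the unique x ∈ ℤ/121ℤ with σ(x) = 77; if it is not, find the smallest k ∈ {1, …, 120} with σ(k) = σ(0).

11

We have gcd(33, 121) = 11 > 1. Taking s = 0 and t = 11: σ(0) = 99 and σ(11) = 33·11 + 99 = 462 ≡ 99 (mod 121).
So σ(0) = σ(11) while 0 ≠ 11, so σ is not injective, hence not bijective.
Since σ is not bijective, we find the least positive k with σ(k) = σ(0): this means 33k ≡ 0 (mod 121), i.e. 121 ∣ 33k. Since gcd(33, 121) = 11, dividing through by 11 this holds exactly when 11 ∣ 3k, and as gcd(3, 11) = 1, exactly when 11 ∣ k.
The smallest positive such k is 11.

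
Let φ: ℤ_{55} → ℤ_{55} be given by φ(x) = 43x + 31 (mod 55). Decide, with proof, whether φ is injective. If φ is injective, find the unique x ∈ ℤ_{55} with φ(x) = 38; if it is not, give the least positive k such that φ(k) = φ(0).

4

Recall: φ is injective when φ(a) = φ(b) forces a = b.
Suppose φ(a) = φ(b) in ℤ_{55}. Then 43a + 31 ≡ 43b + 31 (mod 55), thus 43(a − b) ≡ 0 (mod 55).
Since gcd(43, 55) = 1, 43 is invertible modulo 55, hence a − b ≡ 0 (mod 55), i.e. a = b.
Therefore φ is injective.
We now compute 43⁻¹ mod 55 explicitly. Euclid's algorithm: 55 = 1·43 + 12, 43 = 3·12 + 7, 12 = 1·7 + 5, 7 = 1·5 + 2, 5 = 2·2 + 1; back-substituting gives 1 = 32·43 − 25·55, so 43⁻¹ ≡ 32 (mod 55).
Since φ is injective, we find φ⁻¹(38): we need 43x ≡ 38 − 31 ≡ 7 (mod 55). Using 43⁻¹ = 32: x ≡ 32·7 = 224 = 4·55 + 4, so x = 4.
Check: φ(4) = 43·4 + 31 = 203 = 3·55 + 38 ≡ 38 (mod 55).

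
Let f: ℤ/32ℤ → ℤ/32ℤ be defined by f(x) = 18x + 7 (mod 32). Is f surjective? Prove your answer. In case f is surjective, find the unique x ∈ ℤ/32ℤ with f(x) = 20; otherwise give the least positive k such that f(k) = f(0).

Recall that surjectivity means every element of the codomain has a preimage under f.
Since gcd(18, 32) = 2, we have 18x ≡ 0 (mod 2) for all x, so f(x) ≡ 1 (mod 2).
But 0 ≢ 1 (mod 2), so 0 ∈ ℤ/32ℤ has no preimage. Thus f is not surjective.
Since f is not surjective, we find the least positive k with f(k) = f(0): this means 18k ≡ 0 (mod 32), i.e. 32 ∣ 18k. Since gcd(18, 32) = 2, dividing through by 2 this holds exactly when 16 ∣ 9k, and as gcd(9, 16) = 1, exactly when 16 ∣ k.
The smallest positive such k is 16.

16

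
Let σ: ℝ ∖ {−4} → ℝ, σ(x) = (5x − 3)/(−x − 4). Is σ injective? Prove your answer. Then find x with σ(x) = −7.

Suppose σ(u) = σ(v). Cross-multiplying: (5u − 3)(−v − 4) = (5v − 3)(−u − 4).
Expanding both sides and cancelling the symmetric terms leaves −23·(u − v) = 0. Since −23 ≠ 0, u = v. Therefore σ is injective.
Solving σ(x) = −7: cross-multiplying gives 5x − 3 = −7(−x − 4), which rearranges to −2x = 31, so x = −31/2.

-31/2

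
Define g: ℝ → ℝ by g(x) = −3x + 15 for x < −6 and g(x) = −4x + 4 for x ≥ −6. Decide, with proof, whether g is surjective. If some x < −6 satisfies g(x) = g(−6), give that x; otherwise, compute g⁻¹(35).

Both pieces are strictly decreasing (slopes −3 and −4), so each is injective on its own interval.
The left piece maps (−∞, −6) onto (33, ∞); the right piece maps [−6, ∞) onto (−∞, 28].
The union (33, ∞) ∪ (−∞, 28] omits the interval between 33 and 28; in particular 33 has no preimage. So g is not surjective.
Because the two images are disjoint, no x < −6 has g(x) = g(−6), so we compute g⁻¹(35): 35 lies in (33, ∞), so solve −3x + 15 = 35: x = (35 − 15)/(−3) = −20/3.

-20/3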